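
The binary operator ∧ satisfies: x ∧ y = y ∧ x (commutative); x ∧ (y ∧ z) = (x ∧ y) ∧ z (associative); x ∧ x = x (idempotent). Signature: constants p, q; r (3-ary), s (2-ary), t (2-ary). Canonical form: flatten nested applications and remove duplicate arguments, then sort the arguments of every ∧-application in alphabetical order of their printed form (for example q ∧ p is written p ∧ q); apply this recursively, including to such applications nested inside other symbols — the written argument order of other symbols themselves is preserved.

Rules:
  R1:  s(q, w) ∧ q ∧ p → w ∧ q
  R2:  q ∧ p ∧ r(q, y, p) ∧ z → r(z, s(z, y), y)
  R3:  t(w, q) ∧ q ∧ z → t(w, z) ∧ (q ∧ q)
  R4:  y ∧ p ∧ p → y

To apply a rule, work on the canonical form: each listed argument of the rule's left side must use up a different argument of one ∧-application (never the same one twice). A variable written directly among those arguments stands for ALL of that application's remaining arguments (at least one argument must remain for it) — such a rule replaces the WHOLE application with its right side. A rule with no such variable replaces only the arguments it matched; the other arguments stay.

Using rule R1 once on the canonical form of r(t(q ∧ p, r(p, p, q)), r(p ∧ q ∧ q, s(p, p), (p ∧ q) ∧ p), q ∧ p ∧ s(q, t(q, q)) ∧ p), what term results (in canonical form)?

Canonical form:  r(t(p ∧ q, r(p, p, q)), r(p ∧ q, s(p, p), p ∧ q), p ∧ q ∧ s(q, t(q, q)))
Match R1:  consume p, q, s(q, t(q, q));  w := t(q, q)
Giving:  r(t(p ∧ q, r(p, p, q)), r(p ∧ q, s(p, p), p ∧ q), q ∧ t(q, q))

Answer: r(t(p ∧ q, r(p, p, q)), r(p ∧ q, s(p, p), p ∧ q), q ∧ t(q, q))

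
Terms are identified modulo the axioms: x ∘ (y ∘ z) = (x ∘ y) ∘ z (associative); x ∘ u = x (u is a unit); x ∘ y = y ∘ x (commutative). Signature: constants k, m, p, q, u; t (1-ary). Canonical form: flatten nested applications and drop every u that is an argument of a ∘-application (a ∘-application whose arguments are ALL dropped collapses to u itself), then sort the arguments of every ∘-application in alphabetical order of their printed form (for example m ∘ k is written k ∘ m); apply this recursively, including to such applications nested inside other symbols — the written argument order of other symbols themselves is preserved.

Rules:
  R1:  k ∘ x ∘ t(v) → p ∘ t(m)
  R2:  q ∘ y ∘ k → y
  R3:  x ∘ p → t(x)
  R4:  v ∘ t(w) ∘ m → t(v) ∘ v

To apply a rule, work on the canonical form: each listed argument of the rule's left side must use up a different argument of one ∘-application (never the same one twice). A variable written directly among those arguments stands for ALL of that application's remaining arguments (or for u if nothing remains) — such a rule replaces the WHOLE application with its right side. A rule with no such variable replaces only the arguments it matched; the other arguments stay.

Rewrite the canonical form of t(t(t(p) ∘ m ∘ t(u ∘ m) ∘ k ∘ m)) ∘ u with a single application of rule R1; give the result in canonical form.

Answer: t(t(p ∘ t(m)))

Derivation:
Canonical form:  t(t(k ∘ m ∘ m ∘ t(m) ∘ t(p)))
Match R1:  consume k, t(m);  v := m, x := m ∘ m ∘ t(p)
The variable takes the whole remainder — replace the entire application.
Giving:  t(t(p ∘ t(m)))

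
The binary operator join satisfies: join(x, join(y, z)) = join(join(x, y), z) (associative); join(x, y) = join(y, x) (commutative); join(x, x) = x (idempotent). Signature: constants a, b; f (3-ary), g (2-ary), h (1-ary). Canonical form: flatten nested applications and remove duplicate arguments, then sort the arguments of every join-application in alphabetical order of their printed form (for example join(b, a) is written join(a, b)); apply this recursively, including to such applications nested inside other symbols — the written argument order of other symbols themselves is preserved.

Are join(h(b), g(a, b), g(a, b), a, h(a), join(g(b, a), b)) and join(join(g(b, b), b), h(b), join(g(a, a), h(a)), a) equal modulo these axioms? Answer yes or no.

Answer: no — join(a, b, g(a, b), g(b, a), h(a), h(b)) vs join(a, b, g(a, a), g(b, b), h(a), h(b))

Derivation:
Left:  join(h(b), g(a, b), g(a, b), a, h(a), join(g(b, a), b))
  Un-nest:  join(h(b), g(a, b), g(a, b), a, h(a), g(b, a), b)
  Idempotence:  drop duplicate g(a, b)
  Sort:  join(a, b, g(a, b), g(b, a), h(a), h(b))
Right:  join(join(g(b, b), b), h(b), join(g(a, a), h(a)), a)
  Un-nest:  join(g(b, b), b, h(b), g(a, a), h(a), a)
  Sort:  join(a, b, g(a, a), g(b, b), h(a), h(b))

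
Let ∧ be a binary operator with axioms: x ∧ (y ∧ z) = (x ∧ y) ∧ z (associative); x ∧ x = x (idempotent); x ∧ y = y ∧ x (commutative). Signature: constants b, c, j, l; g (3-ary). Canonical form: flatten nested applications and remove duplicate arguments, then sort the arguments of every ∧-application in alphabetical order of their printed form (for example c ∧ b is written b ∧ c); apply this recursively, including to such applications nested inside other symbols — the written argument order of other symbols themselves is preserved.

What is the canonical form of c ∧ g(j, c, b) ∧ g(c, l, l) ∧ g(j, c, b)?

Deduplicate:  drop duplicate g(j, c, b)
Order the arguments:  c ∧ g(c, l, l) ∧ g(j, c, b)

Answer: c ∧ g(c, l, l) ∧ g(j, c, b)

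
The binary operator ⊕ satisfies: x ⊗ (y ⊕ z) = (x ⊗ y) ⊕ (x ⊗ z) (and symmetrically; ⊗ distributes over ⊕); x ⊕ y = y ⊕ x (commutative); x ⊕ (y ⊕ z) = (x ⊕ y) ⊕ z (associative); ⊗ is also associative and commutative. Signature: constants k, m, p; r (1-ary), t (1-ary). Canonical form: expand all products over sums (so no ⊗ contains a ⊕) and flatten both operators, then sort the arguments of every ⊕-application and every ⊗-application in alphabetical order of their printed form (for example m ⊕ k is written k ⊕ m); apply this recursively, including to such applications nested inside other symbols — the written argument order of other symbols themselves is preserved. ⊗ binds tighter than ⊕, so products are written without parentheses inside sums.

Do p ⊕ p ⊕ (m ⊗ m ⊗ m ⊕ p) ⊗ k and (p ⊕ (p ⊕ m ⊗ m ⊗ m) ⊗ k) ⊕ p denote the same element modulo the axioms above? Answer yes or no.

Answer: yes — both canonical forms are k ⊗ m ⊗ m ⊗ m ⊕ k ⊗ p ⊕ p ⊕ p

Derivation:
Left:  p ⊕ p ⊕ (m ⊗ m ⊗ m ⊕ p) ⊗ k
  Expand:  p ⊕ p ⊕ k ⊗ m ⊗ m ⊗ m ⊕ k ⊗ p
  Order the arguments:  k ⊗ m ⊗ m ⊗ m ⊕ k ⊗ p ⊕ p ⊕ p
Right:  (p ⊕ (p ⊕ m ⊗ m ⊗ m) ⊗ k) ⊕ p
  Expand:  p ⊕ k ⊗ p ⊕ k ⊗ m ⊗ m ⊗ m ⊕ p
  Order the arguments:  k ⊗ m ⊗ m ⊗ m ⊕ k ⊗ p ⊕ p ⊕ p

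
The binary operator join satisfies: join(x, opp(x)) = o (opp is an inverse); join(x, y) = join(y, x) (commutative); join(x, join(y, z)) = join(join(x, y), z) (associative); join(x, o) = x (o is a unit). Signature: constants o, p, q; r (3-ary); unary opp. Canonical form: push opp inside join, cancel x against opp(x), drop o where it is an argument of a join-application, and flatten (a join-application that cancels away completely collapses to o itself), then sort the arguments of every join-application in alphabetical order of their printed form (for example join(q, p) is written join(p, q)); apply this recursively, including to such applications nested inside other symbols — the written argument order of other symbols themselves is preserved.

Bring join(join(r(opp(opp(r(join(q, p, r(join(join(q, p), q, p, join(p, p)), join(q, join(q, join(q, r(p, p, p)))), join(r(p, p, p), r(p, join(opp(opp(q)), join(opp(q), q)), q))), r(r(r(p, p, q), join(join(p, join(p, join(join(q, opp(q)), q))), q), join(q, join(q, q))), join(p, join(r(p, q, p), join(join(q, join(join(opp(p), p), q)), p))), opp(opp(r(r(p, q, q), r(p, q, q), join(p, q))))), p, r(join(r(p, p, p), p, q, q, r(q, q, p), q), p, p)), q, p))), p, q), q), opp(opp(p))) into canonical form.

Answer: join(p, q, r(r(join(p, p, q, r(join(p, p, p, p, q, q), join(q, q, q, r(p, p, p)), join(r(p, p, p), r(p, q, q))), r(join(p, q, q, q, r(p, p, p), r(q, q, p)), p, p), r(r(r(p, p, q), join(p, p, q, q), join(q, q, q)), join(p, p, q, q, r(p, q, p)), r(r(p, q, q), r(p, q, q), join(p, q)))), q, p), p, q))

Derivation:
Push opp inside:  distribute opp over join and collapse double opp
Combine occurrences:  join(r(r(join(p, p, q, r(join(p, p, p, p, q, q), join(q, q, q, r(p, p, p)), join(r(p, p, p), r(p, q, q))), r(join(p, q, q, q, r(p, p, p), r(q, q, p)), p, p), r(r(r(p, p, q), join(p, p, q, q), join(q, q, q)), join(p, p, q, q, r(p, q, p)), r(r(p, q, q), r(p, q, q), join(p, q)))), q, p), p, q), q, p)
Sort:  join(p, q, r(r(join(p, p, q, r(join(p, p, p, p, q, q), join(q, q, q, r(p, p, p)), join(r(p, p, p), r(p, q, q))), r(join(p, q, q, q, r(p, p, p), r(q, q, p)), p, p), r(r(r(p, p, q), join(p, p, q, q), join(q, q, q)), join(p, p, q, q, r(p, q, p)), r(r(p, q, q), r(p, q, q), join(p, q)))), q, p), p, q))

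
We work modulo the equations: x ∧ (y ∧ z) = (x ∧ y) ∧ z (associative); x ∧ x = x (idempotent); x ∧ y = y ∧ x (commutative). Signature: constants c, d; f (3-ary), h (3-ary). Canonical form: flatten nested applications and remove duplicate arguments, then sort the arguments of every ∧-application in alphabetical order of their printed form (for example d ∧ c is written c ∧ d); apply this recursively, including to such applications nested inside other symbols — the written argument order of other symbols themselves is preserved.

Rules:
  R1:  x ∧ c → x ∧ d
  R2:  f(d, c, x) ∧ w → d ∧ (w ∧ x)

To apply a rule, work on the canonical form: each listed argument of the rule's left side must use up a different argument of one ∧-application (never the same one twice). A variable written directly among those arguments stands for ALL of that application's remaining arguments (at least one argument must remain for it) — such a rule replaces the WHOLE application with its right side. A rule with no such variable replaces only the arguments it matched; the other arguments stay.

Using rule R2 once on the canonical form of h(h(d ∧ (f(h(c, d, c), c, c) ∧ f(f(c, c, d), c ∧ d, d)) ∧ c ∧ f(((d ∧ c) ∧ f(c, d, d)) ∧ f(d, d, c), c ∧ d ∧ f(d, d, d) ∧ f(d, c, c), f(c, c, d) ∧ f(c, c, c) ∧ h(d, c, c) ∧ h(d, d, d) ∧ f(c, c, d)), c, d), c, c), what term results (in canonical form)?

Answer: h(h(c ∧ d ∧ f(c ∧ d ∧ f(c, d, d) ∧ f(d, d, c), c ∧ d ∧ f(d, d, d), f(c, c, c) ∧ f(c, c, d) ∧ h(d, c, c) ∧ h(d, d, d)) ∧ f(f(c, c, d), c ∧ d, d) ∧ f(h(c, d, c), c, c), c, d), c, c)

Derivation:
Canonical form:  h(h(c ∧ d ∧ f(c ∧ d ∧ f(c, d, d) ∧ f(d, d, c), c ∧ d ∧ f(d, c, c) ∧ f(d, d, d), f(c, c, c) ∧ f(c, c, d) ∧ h(d, c, c) ∧ h(d, d, d)) ∧ f(f(c, c, d), c ∧ d, d) ∧ f(h(c, d, c), c, c), c, d), c, c)
Match R2:  consume f(d, c, c);  w := c ∧ d ∧ f(d, d, d), x := c
The variable takes the whole remainder — replace the entire application.
Result:  h(h(c ∧ d ∧ f(c ∧ d ∧ f(c, d, d) ∧ f(d, d, c), c ∧ d ∧ f(d, d, d), f(c, c, c) ∧ f(c, c, d) ∧ h(d, c, c) ∧ h(d, d, d)) ∧ f(f(c, c, d), c ∧ d, d) ∧ f(h(c, d, c), c, c), c, d), c, c)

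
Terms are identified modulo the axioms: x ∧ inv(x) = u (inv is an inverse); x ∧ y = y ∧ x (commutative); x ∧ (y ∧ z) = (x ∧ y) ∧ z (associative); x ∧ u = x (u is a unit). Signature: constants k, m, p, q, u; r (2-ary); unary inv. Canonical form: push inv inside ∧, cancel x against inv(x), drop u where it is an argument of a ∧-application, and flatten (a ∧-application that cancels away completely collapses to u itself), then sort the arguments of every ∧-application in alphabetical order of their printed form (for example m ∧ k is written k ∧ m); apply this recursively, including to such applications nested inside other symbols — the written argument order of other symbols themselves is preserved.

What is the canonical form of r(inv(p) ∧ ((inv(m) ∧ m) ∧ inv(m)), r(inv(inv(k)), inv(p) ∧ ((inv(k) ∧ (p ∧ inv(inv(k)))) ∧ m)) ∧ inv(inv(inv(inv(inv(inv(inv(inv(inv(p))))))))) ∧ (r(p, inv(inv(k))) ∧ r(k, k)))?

Answer: r(inv(m) ∧ inv(p), inv(p) ∧ r(k, k) ∧ r(k, m) ∧ r(p, k))

Derivation:
Focus inside:  r(inv(inv(k)), inv(p) ∧ ((inv(k) ∧ (p ∧ inv(inv(k)))) ∧ m)) ∧ inv(inv(inv(inv(inv(inv(inv(inv(inv(p))))))))) ∧ (r(p, inv(inv(k))) ∧ r(k, k))
Push inv inside:  distribute inv over ∧ and collapse double inv
Collect terms:  r(k, m) ∧ inv(p) ∧ r(p, k) ∧ r(k, k)
Sort:  inv(p) ∧ r(k, k) ∧ r(k, m) ∧ r(p, k)
Put back:  r(inv(m) ∧ inv(p), inv(p) ∧ r(k, k) ∧ r(k, m) ∧ r(p, k))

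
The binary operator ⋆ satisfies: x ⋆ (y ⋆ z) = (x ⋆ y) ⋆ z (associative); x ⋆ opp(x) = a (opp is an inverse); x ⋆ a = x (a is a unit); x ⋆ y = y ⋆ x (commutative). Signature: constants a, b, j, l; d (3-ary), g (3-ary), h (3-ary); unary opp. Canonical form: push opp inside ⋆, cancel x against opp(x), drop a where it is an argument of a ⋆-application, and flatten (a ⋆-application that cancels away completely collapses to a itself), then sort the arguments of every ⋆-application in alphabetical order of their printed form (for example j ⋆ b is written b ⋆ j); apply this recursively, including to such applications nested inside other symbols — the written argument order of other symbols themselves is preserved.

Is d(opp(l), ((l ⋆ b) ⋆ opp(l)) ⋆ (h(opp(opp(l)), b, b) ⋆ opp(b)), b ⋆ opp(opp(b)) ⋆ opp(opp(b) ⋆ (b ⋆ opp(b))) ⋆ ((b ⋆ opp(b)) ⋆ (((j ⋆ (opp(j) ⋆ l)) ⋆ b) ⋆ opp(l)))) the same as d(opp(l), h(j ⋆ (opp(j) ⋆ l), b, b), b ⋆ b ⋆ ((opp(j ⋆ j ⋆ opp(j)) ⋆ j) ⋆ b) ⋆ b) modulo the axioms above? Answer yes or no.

Left:  d(opp(l), ((l ⋆ b) ⋆ opp(l)) ⋆ (h(opp(opp(l)), b, b) ⋆ opp(b)), b ⋆ opp(opp(b)) ⋆ opp(opp(b) ⋆ (b ⋆ opp(b))) ⋆ ((b ⋆ opp(b)) ⋆ (((j ⋆ (opp(j) ⋆ l)) ⋆ b) ⋆ opp(l))))
  Work inside:  b ⋆ opp(opp(b)) ⋆ opp(opp(b) ⋆ (b ⋆ opp(b))) ⋆ ((b ⋆ opp(b)) ⋆ (((j ⋆ (opp(j) ⋆ l)) ⋆ b) ⋆ opp(l)))
  Push opp inside:  distribute opp over ⋆ and collapse double opp
  Inverses cancel:  j cancels; l cancels
  Combine occurrences:  b ⋆ b ⋆ b ⋆ b
  Rebuild:  d(opp(l), h(l, b, b), b ⋆ b ⋆ b ⋆ b)
Right:  d(opp(l), h(j ⋆ (opp(j) ⋆ l), b, b), b ⋆ b ⋆ ((opp(j ⋆ j ⋆ opp(j)) ⋆ j) ⋆ b) ⋆ b)
  Focus inside:  b ⋆ b ⋆ ((opp(j ⋆ j ⋆ opp(j)) ⋆ j) ⋆ b) ⋆ b
  Push opp inside:  distribute opp over ⋆ and collapse double opp
  Cancel inverse pairs:  j cancels
  Combine occurrences:  b ⋆ b ⋆ b ⋆ b
  Reassemble:  d(opp(l), h(l, b, b), b ⋆ b ⋆ b ⋆ b)

Answer: yes — both canonical forms are d(opp(l), h(l, b, b), b ⋆ b ⋆ b ⋆ b)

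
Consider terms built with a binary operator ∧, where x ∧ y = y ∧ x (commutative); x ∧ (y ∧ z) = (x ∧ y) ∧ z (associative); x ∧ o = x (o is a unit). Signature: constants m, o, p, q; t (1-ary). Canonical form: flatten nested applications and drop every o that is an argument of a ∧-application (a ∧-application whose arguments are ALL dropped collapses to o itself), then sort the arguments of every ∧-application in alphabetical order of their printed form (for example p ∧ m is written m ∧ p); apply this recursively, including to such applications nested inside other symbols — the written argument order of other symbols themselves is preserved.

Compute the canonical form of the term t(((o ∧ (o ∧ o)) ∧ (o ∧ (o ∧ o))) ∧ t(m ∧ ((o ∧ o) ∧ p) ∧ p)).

Answer: t(t(m ∧ p ∧ p))

Derivation:
Work inside:  ((o ∧ (o ∧ o)) ∧ (o ∧ (o ∧ o))) ∧ t(m ∧ ((o ∧ o) ∧ p) ∧ p)
Un-nest:  o ∧ o ∧ o ∧ o ∧ o ∧ o ∧ t(m ∧ ((o ∧ o) ∧ p) ∧ p)
Simplify inside:  t(m ∧ ((o ∧ o) ∧ p) ∧ p)  →  t(m ∧ p ∧ p)
Units out:  drop o (×6)
Order the arguments:  t(m ∧ p ∧ p)
Rebuild:  t(t(m ∧ p ∧ p))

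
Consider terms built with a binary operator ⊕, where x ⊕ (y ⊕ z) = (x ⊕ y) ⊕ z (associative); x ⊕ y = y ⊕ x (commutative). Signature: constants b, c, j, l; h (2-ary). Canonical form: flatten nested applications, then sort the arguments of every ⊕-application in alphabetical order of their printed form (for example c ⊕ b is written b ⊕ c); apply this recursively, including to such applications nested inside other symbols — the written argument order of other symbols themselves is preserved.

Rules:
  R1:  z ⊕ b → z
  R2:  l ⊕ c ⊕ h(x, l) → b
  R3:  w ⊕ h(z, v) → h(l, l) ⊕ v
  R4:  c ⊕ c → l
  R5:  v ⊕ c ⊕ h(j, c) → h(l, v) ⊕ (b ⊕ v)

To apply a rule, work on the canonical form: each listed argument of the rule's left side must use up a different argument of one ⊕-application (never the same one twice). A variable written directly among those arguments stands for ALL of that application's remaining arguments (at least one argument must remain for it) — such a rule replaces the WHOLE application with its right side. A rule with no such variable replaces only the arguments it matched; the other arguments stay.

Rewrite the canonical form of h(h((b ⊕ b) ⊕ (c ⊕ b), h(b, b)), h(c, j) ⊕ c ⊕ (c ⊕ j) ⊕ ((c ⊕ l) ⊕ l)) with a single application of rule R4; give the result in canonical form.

Canonical form:  h(h(b ⊕ b ⊕ b ⊕ c, h(b, b)), c ⊕ c ⊕ c ⊕ h(c, j) ⊕ j ⊕ l ⊕ l)
R4 matches:  uses c, c
New term:  h(h(b ⊕ b ⊕ b ⊕ c, h(b, b)), c ⊕ h(c, j) ⊕ j ⊕ l ⊕ l ⊕ l)

Answer: h(h(b ⊕ b ⊕ b ⊕ c, h(b, b)), c ⊕ h(c, j) ⊕ j ⊕ l ⊕ l ⊕ l)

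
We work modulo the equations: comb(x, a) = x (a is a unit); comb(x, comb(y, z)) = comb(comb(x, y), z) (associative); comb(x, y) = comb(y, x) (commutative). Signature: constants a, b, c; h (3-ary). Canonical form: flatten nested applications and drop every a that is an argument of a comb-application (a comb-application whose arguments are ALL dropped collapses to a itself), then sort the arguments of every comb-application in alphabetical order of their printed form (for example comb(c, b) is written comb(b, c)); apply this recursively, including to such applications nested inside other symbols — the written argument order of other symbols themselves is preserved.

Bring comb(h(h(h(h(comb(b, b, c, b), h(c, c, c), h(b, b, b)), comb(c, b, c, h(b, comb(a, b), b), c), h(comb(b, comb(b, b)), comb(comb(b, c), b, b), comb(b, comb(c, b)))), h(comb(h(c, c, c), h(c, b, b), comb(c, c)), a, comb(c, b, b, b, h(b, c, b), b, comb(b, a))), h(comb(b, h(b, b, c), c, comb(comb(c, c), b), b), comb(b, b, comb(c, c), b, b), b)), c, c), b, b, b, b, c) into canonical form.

Answer: comb(b, b, b, b, c, h(h(h(h(comb(b, b, b, c), h(c, c, c), h(b, b, b)), comb(b, c, c, c, h(b, b, b)), h(comb(b, b, b), comb(b, b, b, c), comb(b, b, c))), h(comb(c, c, h(c, b, b), h(c, c, c)), a, comb(b, b, b, b, b, c, h(b, c, b))), h(comb(b, b, b, c, c, c, h(b, b, c)), comb(b, b, b, b, c, c), b)), c, c))

Derivation:
Canonicalize subterm:  h(h(h(h(comb(b, b, c, b), h(c, c, c), h(b, b, b)), comb(c, b, c, h(b, comb(a, b), b), c), h(comb(b, comb(b, b)), comb(comb(b, c), b, b), comb(b, comb(c, b)))), h(comb(h(c, c, c), h(c, b, b), comb(c, c)), a, comb(c, b, b, b, h(b, c, b), b, comb(b, a))), h(comb(b, h(b, b, c), c, comb(comb(c, c), b), b), comb(b, b, comb(c, c), b, b), b)), c, c)  →  h(h(h(h(comb(b, b, b, c), h(c, c, c), h(b, b, b)), comb(b, c, c, c, h(b, b, b)), h(comb(b, b, b), comb(b, b, b, c), comb(b, b, c))), h(comb(c, c, h(c, b, b), h(c, c, c)), a, comb(b, b, b, b, b, c, h(b, c, b))), h(comb(b, b, b, c, c, c, h(b, b, c)), comb(b, b, b, b, c, c), b)), c, c)
Sort arguments:  comb(b, b, b, b, c, h(h(h(h(comb(b, b, b, c), h(c, c, c), h(b, b, b)), comb(b, c, c, c, h(b, b, b)), h(comb(b, b, b), comb(b, b, b, c), comb(b, b, c))), h(comb(c, c, h(c, b, b), h(c, c, c)), a, comb(b, b, b, b, b, c, h(b, c, b))), h(comb(b, b, b, c, c, c, h(b, b, c)), comb(b, b, b, b, c, c), b)), c, c))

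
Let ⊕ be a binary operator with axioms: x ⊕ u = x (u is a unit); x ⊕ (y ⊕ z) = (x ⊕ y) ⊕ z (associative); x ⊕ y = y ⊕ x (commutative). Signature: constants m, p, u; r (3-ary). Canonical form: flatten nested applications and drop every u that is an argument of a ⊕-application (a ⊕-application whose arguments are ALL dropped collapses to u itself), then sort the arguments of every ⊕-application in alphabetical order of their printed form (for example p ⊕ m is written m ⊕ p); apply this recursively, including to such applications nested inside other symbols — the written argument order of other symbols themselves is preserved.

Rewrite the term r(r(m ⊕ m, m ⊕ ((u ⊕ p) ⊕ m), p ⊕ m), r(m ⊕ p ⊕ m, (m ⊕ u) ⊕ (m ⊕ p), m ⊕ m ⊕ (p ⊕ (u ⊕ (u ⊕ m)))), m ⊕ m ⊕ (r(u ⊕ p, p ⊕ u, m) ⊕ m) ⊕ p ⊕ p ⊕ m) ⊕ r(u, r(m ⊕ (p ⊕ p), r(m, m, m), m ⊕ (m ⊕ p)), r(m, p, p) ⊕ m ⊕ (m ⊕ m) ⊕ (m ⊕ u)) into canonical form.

Answer: r(r(m ⊕ m, m ⊕ m ⊕ p, m ⊕ p), r(m ⊕ m ⊕ p, m ⊕ m ⊕ p, m ⊕ m ⊕ m ⊕ p), m ⊕ m ⊕ m ⊕ m ⊕ p ⊕ p ⊕ r(p, p, m)) ⊕ r(u, r(m ⊕ p ⊕ p, r(m, m, m), m ⊕ m ⊕ p), m ⊕ m ⊕ m ⊕ m ⊕ r(m, p, p))

Derivation:
Canonicalize subterm:  r(r(m ⊕ m, m ⊕ ((u ⊕ p) ⊕ m), p ⊕ m), r(m ⊕ p ⊕ m, (m ⊕ u) ⊕ (m ⊕ p), m ⊕ m ⊕ (p ⊕ (u ⊕ (u ⊕ m)))), m ⊕ m ⊕ (r(u ⊕ p, p ⊕ u, m) ⊕ m) ⊕ p ⊕ p ⊕ m)  →  r(r(m ⊕ m, m ⊕ m ⊕ p, m ⊕ p), r(m ⊕ m ⊕ p, m ⊕ m ⊕ p, m ⊕ m ⊕ m ⊕ p), m ⊕ m ⊕ m ⊕ m ⊕ p ⊕ p ⊕ r(p, p, m))
Canonicalize subterm:  r(u, r(m ⊕ (p ⊕ p), r(m, m, m), m ⊕ (m ⊕ p)), r(m, p, p) ⊕ m ⊕ (m ⊕ m) ⊕ (m ⊕ u))  →  r(u, r(m ⊕ p ⊕ p, r(m, m, m), m ⊕ m ⊕ p), m ⊕ m ⊕ m ⊕ m ⊕ r(m, p, p))
Order the arguments:  r(r(m ⊕ m, m ⊕ m ⊕ p, m ⊕ p), r(m ⊕ m ⊕ p, m ⊕ m ⊕ p, m ⊕ m ⊕ m ⊕ p), m ⊕ m ⊕ m ⊕ m ⊕ p ⊕ p ⊕ r(p, p, m)) ⊕ r(u, r(m ⊕ p ⊕ p, r(m, m, m), m ⊕ m ⊕ p), m ⊕ m ⊕ m ⊕ m ⊕ r(m, p, p))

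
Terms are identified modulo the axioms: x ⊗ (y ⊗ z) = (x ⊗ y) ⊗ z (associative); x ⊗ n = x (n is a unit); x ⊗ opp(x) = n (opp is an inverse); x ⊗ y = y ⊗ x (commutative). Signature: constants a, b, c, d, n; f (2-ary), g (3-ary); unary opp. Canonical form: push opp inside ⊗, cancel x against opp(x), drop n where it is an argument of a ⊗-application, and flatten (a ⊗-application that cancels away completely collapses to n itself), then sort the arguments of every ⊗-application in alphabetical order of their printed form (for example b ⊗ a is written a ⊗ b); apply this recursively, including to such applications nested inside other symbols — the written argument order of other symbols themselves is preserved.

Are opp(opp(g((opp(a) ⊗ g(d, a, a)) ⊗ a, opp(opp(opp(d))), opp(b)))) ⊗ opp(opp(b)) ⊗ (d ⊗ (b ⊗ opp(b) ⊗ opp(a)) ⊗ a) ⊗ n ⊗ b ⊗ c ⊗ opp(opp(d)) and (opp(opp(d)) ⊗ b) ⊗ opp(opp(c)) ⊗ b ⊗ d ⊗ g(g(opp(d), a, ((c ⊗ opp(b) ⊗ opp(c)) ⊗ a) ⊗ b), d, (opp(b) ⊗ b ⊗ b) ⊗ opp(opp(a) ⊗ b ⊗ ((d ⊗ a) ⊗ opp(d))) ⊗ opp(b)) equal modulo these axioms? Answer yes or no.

Left:  opp(opp(g((opp(a) ⊗ g(d, a, a)) ⊗ a, opp(opp(opp(d))), opp(b)))) ⊗ opp(opp(b)) ⊗ (d ⊗ (b ⊗ opp(b) ⊗ opp(a)) ⊗ a) ⊗ n ⊗ b ⊗ c ⊗ opp(opp(d))
  Push opp inside:  distribute opp over ⊗ and collapse double opp
  Cancel inverse pairs:  a cancels
  Combine occurrences:  g(g(d, a, a), opp(d), opp(b)) ⊗ b ⊗ b ⊗ d ⊗ d ⊗ c
  Sort arguments:  b ⊗ b ⊗ c ⊗ d ⊗ d ⊗ g(g(d, a, a), opp(d), opp(b))
Right:  (opp(opp(d)) ⊗ b) ⊗ opp(opp(c)) ⊗ b ⊗ d ⊗ g(g(opp(d), a, ((c ⊗ opp(b) ⊗ opp(c)) ⊗ a) ⊗ b), d, (opp(b) ⊗ b ⊗ b) ⊗ opp(opp(a) ⊗ b ⊗ ((d ⊗ a) ⊗ opp(d))) ⊗ opp(b))
  Push opp inside:  distribute opp over ⊗ and collapse double opp
  Collect:  d ⊗ d ⊗ b ⊗ b ⊗ c ⊗ g(g(opp(d), a, a), d, opp(b))
  Sort arguments:  b ⊗ b ⊗ c ⊗ d ⊗ d ⊗ g(g(opp(d), a, a), d, opp(b))

Answer: no — b ⊗ b ⊗ c ⊗ d ⊗ d ⊗ g(g(d, a, a), opp(d), opp(b)) vs b ⊗ b ⊗ c ⊗ d ⊗ d ⊗ g(g(opp(d), a, a), d, opp(b))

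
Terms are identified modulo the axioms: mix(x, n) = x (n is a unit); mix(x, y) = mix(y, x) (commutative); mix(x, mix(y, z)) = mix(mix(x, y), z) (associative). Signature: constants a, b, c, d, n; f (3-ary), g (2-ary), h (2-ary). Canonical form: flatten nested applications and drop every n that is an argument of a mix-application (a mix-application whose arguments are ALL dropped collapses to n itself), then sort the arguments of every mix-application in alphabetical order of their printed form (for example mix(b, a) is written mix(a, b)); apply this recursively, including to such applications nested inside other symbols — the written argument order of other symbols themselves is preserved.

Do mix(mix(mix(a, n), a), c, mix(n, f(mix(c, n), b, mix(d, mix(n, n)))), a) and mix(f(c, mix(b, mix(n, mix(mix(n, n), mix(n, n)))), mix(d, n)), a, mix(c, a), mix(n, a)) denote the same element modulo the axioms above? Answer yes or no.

Answer: yes — both canonical forms are mix(a, a, a, c, f(c, b, d))

Derivation:
Left:  mix(mix(mix(a, n), a), c, mix(n, f(mix(c, n), b, mix(d, mix(n, n)))), a)
  Un-nest:  mix(a, n, a, c, n, f(mix(c, n), b, mix(d, mix(n, n))), a)
  Inside:  f(mix(c, n), b, mix(d, mix(n, n)))  →  f(c, b, d)
  Unit:  drop n (×2)
  Sort arguments:  mix(a, a, a, c, f(c, b, d))
Right:  mix(f(c, mix(b, mix(n, mix(mix(n, n), mix(n, n)))), mix(d, n)), a, mix(c, a), mix(n, a))
  Flatten:  mix(f(c, mix(b, mix(n, mix(mix(n, n), mix(n, n)))), mix(d, n)), a, c, a, n, a)
  Canonicalize subterm:  f(c, mix(b, mix(n, mix(mix(n, n), mix(n, n)))), mix(d, n))  →  f(c, b, d)
  Unit:  drop n
  Sort arguments:  mix(a, a, a, c, f(c, b, d))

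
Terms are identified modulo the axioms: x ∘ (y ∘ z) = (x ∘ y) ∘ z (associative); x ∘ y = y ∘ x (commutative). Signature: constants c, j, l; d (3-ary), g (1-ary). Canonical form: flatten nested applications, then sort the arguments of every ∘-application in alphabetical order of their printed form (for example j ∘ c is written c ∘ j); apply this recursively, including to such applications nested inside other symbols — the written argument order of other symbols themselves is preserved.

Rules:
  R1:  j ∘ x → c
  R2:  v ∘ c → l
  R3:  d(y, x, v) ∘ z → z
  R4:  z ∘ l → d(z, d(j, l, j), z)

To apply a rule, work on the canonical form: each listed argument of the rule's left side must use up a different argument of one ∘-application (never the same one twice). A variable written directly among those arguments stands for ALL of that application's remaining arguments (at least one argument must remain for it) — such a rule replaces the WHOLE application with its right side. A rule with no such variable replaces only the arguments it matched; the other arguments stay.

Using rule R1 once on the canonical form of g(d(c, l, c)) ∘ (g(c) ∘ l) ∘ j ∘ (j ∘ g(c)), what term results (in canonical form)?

Answer: c

Derivation:
Canonical form:  g(c) ∘ g(c) ∘ g(d(c, l, c)) ∘ j ∘ j ∘ l
Match R1:  consume j;  x := g(c) ∘ g(c) ∘ g(d(c, l, c)) ∘ j ∘ l
The variable takes the whole remainder — replace the entire application.
New term:  c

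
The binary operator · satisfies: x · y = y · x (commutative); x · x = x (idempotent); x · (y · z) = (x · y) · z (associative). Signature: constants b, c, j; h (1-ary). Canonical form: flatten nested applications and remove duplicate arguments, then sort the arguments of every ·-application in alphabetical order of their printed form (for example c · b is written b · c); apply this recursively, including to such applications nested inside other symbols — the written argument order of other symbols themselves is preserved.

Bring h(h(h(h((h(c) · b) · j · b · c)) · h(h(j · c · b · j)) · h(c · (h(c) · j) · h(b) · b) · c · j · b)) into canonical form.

Answer: h(h(b · c · h(b · c · h(b) · h(c) · j) · h(h(b · c · h(c) · j)) · h(h(b · c · j)) · j))

Derivation:
Focus inside:  h(h((h(c) · b) · j · b · c)) · h(h(j · c · b · j)) · h(c · (h(c) · j) · h(b) · b) · c · j · b
Inside:  h(h((h(c) · b) · j · b · c))  →  h(h(b · c · h(c) · j))
Inside:  h(h(j · c · b · j))  →  h(h(b · c · j))
Simplify inside:  h(c · (h(c) · j) · h(b) · b)  →  h(b · c · h(b) · h(c) · j)
Order the arguments:  b · c · h(b · c · h(b) · h(c) · j) · h(h(b · c · h(c) · j)) · h(h(b · c · j)) · j
Put back:  h(h(b · c · h(b · c · h(b) · h(c) · j) · h(h(b · c · h(c) · j)) · h(h(b · c · j)) · j))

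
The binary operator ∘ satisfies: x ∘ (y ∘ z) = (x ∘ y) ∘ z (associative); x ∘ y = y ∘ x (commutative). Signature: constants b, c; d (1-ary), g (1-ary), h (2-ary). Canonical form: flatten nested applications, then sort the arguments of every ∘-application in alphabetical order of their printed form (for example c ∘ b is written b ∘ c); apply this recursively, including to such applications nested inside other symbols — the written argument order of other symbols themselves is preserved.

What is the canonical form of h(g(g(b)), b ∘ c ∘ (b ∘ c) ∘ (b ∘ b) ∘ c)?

Focus inside:  b ∘ c ∘ (b ∘ c) ∘ (b ∘ b) ∘ c
Merge nested applications:  b ∘ c ∘ b ∘ c ∘ b ∘ b ∘ c
Sort:  b ∘ b ∘ b ∘ b ∘ c ∘ c ∘ c
Reassemble:  h(g(g(b)), b ∘ b ∘ b ∘ b ∘ c ∘ c ∘ c)

Answer: h(g(g(b)), b ∘ b ∘ b ∘ b ∘ c ∘ c ∘ c)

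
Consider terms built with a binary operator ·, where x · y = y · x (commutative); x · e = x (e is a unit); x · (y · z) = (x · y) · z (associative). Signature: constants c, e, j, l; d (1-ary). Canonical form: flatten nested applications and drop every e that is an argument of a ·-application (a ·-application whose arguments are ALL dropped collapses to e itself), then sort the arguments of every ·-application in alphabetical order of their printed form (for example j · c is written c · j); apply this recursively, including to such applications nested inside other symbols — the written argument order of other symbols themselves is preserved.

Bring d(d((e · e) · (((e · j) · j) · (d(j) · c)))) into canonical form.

Answer: d(d(c · d(j) · j · j))

Derivation:
Descend into:  (e · e) · (((e · j) · j) · (d(j) · c))
Flatten:  e · e · e · j · j · d(j) · c
Units out:  drop e (×3)
Sort:  c · d(j) · j · j
Rebuild:  d(d(c · d(j) · j · j))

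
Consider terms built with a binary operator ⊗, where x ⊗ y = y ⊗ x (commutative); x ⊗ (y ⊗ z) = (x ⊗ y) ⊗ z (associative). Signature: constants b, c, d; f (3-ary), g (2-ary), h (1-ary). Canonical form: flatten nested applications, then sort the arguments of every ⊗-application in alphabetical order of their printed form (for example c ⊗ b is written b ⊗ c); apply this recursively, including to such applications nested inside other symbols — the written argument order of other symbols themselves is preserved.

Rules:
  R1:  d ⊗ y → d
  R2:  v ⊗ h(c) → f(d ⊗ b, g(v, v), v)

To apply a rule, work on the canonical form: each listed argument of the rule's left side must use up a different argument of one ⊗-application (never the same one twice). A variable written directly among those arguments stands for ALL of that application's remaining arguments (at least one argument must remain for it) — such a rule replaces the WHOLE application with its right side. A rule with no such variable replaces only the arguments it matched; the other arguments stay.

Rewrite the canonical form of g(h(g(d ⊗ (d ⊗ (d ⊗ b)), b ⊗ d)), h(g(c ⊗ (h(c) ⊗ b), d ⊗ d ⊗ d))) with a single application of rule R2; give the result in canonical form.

Answer: g(h(g(b ⊗ d ⊗ d ⊗ d, b ⊗ d)), h(g(f(b ⊗ d, g(b ⊗ c, b ⊗ c), b ⊗ c), d ⊗ d ⊗ d)))

Derivation:
Canonical form:  g(h(g(b ⊗ d ⊗ d ⊗ d, b ⊗ d)), h(g(b ⊗ c ⊗ h(c), d ⊗ d ⊗ d)))
Match R2:  consume h(c);  v := b ⊗ c
The extension variable absorbs all remaining arguments, so the whole application is rewritten.
Result:  g(h(g(b ⊗ d ⊗ d ⊗ d, b ⊗ d)), h(g(f(b ⊗ d, g(b ⊗ c, b ⊗ c), b ⊗ c), d ⊗ d ⊗ d)))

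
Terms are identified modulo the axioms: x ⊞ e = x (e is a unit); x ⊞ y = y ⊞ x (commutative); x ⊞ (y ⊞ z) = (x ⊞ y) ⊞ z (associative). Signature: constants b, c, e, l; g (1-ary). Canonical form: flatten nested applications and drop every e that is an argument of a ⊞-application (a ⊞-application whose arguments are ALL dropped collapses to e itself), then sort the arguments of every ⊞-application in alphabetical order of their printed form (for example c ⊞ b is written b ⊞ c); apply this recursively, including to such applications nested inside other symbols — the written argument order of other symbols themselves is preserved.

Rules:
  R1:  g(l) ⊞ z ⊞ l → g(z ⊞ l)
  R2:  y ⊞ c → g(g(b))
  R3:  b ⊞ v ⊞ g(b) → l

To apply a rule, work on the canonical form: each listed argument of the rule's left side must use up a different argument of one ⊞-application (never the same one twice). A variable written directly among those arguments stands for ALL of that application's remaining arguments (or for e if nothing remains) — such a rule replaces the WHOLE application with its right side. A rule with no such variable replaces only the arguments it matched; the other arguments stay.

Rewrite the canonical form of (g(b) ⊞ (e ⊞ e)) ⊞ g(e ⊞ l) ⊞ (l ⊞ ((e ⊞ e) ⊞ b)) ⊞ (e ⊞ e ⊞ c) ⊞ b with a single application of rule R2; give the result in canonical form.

Canonical form:  b ⊞ b ⊞ c ⊞ g(b) ⊞ g(l) ⊞ l
Apply R2:  consuming c;  y := b ⊞ b ⊞ g(b) ⊞ g(l) ⊞ l
The variable takes the whole remainder — replace the entire application.
Giving:  g(g(b))

Answer: g(g(b))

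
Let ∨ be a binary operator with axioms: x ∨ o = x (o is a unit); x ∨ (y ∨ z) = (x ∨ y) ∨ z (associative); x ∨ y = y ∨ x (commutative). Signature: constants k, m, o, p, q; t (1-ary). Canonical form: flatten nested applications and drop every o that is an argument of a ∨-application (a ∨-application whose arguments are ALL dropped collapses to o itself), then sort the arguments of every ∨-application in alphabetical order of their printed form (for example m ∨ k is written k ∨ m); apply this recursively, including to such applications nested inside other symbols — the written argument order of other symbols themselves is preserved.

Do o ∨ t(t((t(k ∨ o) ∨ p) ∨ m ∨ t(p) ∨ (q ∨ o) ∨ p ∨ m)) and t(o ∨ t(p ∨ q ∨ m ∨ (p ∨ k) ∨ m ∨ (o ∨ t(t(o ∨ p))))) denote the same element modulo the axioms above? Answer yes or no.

Answer: no — t(t(m ∨ m ∨ p ∨ p ∨ q ∨ t(k) ∨ t(p))) vs t(t(k ∨ m ∨ m ∨ p ∨ p ∨ q ∨ t(t(p))))

Derivation:
Left:  o ∨ t(t((t(k ∨ o) ∨ p) ∨ m ∨ t(p) ∨ (q ∨ o) ∨ p ∨ m))
  Simplify inside:  t(t((t(k ∨ o) ∨ p) ∨ m ∨ t(p) ∨ (q ∨ o) ∨ p ∨ m))  →  t(t(m ∨ m ∨ p ∨ p ∨ q ∨ t(k) ∨ t(p)))
  Unit:  drop o
  Sort:  t(t(m ∨ m ∨ p ∨ p ∨ q ∨ t(k) ∨ t(p)))
Right:  t(o ∨ t(p ∨ q ∨ m ∨ (p ∨ k) ∨ m ∨ (o ∨ t(t(o ∨ p)))))
  Descend into:  o ∨ t(p ∨ q ∨ m ∨ (p ∨ k) ∨ m ∨ (o ∨ t(t(o ∨ p))))
  Canonicalize subterm:  t(p ∨ q ∨ m ∨ (p ∨ k) ∨ m ∨ (o ∨ t(t(o ∨ p))))  →  t(k ∨ m ∨ m ∨ p ∨ p ∨ q ∨ t(t(p)))
  Units out:  drop o
  Sort:  t(k ∨ m ∨ m ∨ p ∨ p ∨ q ∨ t(t(p)))
  Put back:  t(t(k ∨ m ∨ m ∨ p ∨ p ∨ q ∨ t(t(p))))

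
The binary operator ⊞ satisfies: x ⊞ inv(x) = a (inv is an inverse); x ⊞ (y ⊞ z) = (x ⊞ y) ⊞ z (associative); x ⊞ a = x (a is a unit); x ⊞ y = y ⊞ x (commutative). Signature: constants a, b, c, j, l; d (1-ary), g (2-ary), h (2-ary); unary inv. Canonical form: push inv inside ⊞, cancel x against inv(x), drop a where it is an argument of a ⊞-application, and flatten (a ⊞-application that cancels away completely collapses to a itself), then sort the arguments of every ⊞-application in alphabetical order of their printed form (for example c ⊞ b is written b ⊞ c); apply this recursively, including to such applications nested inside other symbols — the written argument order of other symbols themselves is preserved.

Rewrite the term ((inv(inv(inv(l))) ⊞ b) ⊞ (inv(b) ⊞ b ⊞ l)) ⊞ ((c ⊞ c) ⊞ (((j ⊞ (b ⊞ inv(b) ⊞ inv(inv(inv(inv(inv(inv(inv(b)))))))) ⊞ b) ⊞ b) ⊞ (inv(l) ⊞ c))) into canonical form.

Push inv inside:  distribute inv over ⊞ and collapse double inv
Collect:  inv(l) ⊞ b ⊞ b ⊞ c ⊞ c ⊞ c ⊞ j
Order the arguments:  b ⊞ b ⊞ c ⊞ c ⊞ c ⊞ inv(l) ⊞ j

Answer: b ⊞ b ⊞ c ⊞ c ⊞ c ⊞ inv(l) ⊞ j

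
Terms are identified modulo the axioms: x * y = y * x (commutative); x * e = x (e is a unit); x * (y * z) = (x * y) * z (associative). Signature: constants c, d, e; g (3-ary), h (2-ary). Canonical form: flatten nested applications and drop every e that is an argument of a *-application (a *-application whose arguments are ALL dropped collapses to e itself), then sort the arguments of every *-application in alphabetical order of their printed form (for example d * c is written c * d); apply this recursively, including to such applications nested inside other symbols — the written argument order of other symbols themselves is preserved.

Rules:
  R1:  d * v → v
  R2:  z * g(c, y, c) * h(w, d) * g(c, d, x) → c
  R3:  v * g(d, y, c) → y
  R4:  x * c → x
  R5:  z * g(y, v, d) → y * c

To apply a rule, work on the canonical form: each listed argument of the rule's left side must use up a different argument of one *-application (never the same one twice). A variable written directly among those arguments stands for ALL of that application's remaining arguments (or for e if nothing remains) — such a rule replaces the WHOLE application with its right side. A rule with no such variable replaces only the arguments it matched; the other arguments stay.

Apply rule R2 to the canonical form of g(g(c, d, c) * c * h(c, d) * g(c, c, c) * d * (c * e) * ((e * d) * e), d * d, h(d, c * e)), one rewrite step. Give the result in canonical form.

Answer: g(c, d * d, h(d, c))

Derivation:
Canonical form:  g(c * c * d * d * g(c, c, c) * g(c, d, c) * h(c, d), d * d, h(d, c))
R2 matches:  uses g(c, c, c), g(c, d, c), h(c, d);  w := c, x := c, y := c, z := c * c * d * d
Every leftover argument binds to the variable; the entire application is replaced.
New term:  g(c, d * d, h(d, c))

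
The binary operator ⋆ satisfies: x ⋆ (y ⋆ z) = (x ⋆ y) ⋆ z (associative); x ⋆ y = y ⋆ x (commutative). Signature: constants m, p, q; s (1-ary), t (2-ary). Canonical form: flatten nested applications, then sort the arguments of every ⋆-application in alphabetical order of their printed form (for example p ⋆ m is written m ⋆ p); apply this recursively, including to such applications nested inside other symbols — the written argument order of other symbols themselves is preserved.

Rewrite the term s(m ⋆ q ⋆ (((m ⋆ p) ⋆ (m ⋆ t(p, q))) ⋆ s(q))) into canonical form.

Focus inside:  m ⋆ q ⋆ (((m ⋆ p) ⋆ (m ⋆ t(p, q))) ⋆ s(q))
Un-nest:  m ⋆ q ⋆ m ⋆ p ⋆ m ⋆ t(p, q) ⋆ s(q)
Sort arguments:  m ⋆ m ⋆ m ⋆ p ⋆ q ⋆ s(q) ⋆ t(p, q)
Put back:  s(m ⋆ m ⋆ m ⋆ p ⋆ q ⋆ s(q) ⋆ t(p, q))

Answer: s(m ⋆ m ⋆ m ⋆ p ⋆ q ⋆ s(q) ⋆ t(p, q))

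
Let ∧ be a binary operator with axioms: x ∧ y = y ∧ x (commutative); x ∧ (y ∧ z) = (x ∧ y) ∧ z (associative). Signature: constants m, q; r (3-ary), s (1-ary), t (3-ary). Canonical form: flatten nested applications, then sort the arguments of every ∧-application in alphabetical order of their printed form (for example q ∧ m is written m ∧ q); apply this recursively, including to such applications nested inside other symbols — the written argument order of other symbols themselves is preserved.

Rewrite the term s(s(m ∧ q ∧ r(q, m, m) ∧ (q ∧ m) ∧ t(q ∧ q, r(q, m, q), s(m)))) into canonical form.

Focus inside:  m ∧ q ∧ r(q, m, m) ∧ (q ∧ m) ∧ t(q ∧ q, r(q, m, q), s(m))
Flatten:  m ∧ q ∧ r(q, m, m) ∧ q ∧ m ∧ t(q ∧ q, r(q, m, q), s(m))
Sort arguments:  m ∧ m ∧ q ∧ q ∧ r(q, m, m) ∧ t(q ∧ q, r(q, m, q), s(m))
Rebuild:  s(s(m ∧ m ∧ q ∧ q ∧ r(q, m, m) ∧ t(q ∧ q, r(q, m, q), s(m))))

Answer: s(s(m ∧ m ∧ q ∧ q ∧ r(q, m, m) ∧ t(q ∧ q, r(q, m, q), s(m))))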